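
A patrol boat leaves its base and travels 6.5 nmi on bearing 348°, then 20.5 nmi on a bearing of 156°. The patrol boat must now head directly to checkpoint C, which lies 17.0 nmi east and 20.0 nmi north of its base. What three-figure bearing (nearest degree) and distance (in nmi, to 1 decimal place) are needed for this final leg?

017°, 33.9 nmi

Leg 1 (348°, 6.5 nmi): east 6.5 sin 348° = -1.35, north 6.5 cos 348° = 6.36
Leg 2 (156°, 20.5 nmi): east 20.5 sin 156° = 8.34, north 20.5 cos 156° = -18.73
Current position: (6.99, -12.37). Target: (17.0, 20.0). Remaining: Δeast = 10.01, Δnorth = 32.37.
Bearing = atan2(10.01, 32.37) mod 360° = 17.19°; distance = √((10.01)² + (32.37)²) = 33.883 nmi.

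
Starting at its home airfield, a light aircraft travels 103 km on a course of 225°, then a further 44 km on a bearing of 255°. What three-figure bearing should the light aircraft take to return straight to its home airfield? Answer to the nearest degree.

Leg 1 (225°, 103 km): east 103 sin 225° = -72.83, north 103 cos 225° = -72.83
Leg 2 (255°, 44 km): east 44 sin 255° = -42.50, north 44 cos 255° = -11.39
Net displacement: -115.33 east, -84.22 north. Direction back to start is (115.33, 84.22): bearing = atan2(115.33, 84.22) mod 360° = 53.86° ≈ 054°.

054°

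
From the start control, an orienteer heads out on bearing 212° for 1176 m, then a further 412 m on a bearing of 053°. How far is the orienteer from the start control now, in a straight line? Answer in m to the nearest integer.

805 m

Leg 1 (212°, 1176 m): east 1176 sin 212° = -623.19, north 1176 cos 212° = -997.30
Leg 2 (053°, 412 m): east 412 sin 53° = 329.04, north 412 cos 53° = 247.95
Net: -294.15 east, -749.36 north. Distance = √((-294.15)² + (-749.36)²) = 805.021 m.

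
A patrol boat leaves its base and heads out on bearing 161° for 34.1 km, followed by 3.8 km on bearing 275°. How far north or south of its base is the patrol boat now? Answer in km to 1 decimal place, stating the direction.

Leg 1 (161°, 34.1 km): east 34.1 sin 161° = 11.10, north 34.1 cos 161° = -32.24
Leg 2 (275°, 3.8 km): east 3.8 sin 275° = -3.79, north 3.8 cos 275° = 0.33
Net north component: -31.91 km.

31.9 km south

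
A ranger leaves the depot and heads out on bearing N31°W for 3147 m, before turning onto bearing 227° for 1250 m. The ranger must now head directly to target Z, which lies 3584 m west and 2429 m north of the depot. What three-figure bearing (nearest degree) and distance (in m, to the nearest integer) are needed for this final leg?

Leg 1 (N31°W, 3147 m): east 3147 sin 329° = -1620.82, north 3147 cos 329° = 2697.51
Leg 2 (227°, 1250 m): east 1250 sin 227° = -914.19, north 1250 cos 227° = -852.50
Current position: (-2535.02, 1845.01). Target: (-3584, 2429). Remaining: Δeast = -1048.98, Δnorth = 583.99.
Bearing = atan2(-1048.98, 583.99) mod 360° = 299.11°; distance = √((-1048.98)² + (583.99)²) = 1200.588 m.

299°, 1201 m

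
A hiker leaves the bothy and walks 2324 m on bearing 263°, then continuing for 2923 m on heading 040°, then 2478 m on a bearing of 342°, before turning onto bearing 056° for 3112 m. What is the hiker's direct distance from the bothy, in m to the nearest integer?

6210 m

Leg 1 (263°, 2324 m): east 2324 sin 263° = -2306.68, north 2324 cos 263° = -283.22
Leg 2 (040°, 2923 m): east 2923 sin 40° = 1878.87, north 2923 cos 40° = 2239.15
Leg 3 (342°, 2478 m): east 2478 sin 342° = -765.74, north 2478 cos 342° = 2356.72
Leg 4 (056°, 3112 m): east 3112 sin 56° = 2579.96, north 3112 cos 56° = 1740.21
Net: 1386.41 east, 6052.85 north. Distance = √((1386.41)² + (6052.85)²) = 6209.600 m.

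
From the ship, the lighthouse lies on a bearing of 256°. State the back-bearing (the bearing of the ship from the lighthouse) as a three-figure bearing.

076°

Back-bearing = 256° − 180° = 076°.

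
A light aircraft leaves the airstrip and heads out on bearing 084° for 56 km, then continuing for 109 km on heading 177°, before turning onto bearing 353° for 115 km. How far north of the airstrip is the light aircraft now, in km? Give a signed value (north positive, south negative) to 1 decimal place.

11.1 km

Leg 1 (084°, 56 km): east 56 sin 84° = 55.69, north 56 cos 84° = 5.85
Leg 2 (177°, 109 km): east 109 sin 177° = 5.70, north 109 cos 177° = -108.85
Leg 3 (353°, 115 km): east 115 sin 353° = -14.01, north 115 cos 353° = 114.14
Net north component: 11.15 km.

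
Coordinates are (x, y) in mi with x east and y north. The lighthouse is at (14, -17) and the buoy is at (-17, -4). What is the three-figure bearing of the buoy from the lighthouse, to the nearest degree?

293°

Δeast = -17 − 14 = -31.00; Δnorth = -4 − -17 = 13.00.
Bearing = atan2(Δeast, Δnorth) mod 360° = 292.75° ≈ 293°.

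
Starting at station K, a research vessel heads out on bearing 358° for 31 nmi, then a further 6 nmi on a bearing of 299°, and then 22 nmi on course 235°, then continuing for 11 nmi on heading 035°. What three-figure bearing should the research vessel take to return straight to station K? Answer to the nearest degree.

Leg 1 (358°, 31 nmi): east 31 sin 358° = -1.08, north 31 cos 358° = 30.98
Leg 2 (299°, 6 nmi): east 6 sin 299° = -5.25, north 6 cos 299° = 2.91
Leg 3 (235°, 22 nmi): east 22 sin 235° = -18.02, north 22 cos 235° = -12.62
Leg 4 (035°, 11 nmi): east 11 sin 35° = 6.31, north 11 cos 35° = 9.01
Net displacement: -18.04 east, 30.28 north. Direction back to start is (18.04, -30.28): bearing = atan2(18.04, -30.28) mod 360° = 149.21° ≈ 149°.

149°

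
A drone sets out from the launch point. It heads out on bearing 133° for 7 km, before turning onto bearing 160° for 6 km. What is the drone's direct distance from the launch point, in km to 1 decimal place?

12.6 km

Leg 1 (133°, 7 km): east 7 sin 133° = 5.12, north 7 cos 133° = -4.77
Leg 2 (160°, 6 km): east 6 sin 160° = 2.05, north 6 cos 160° = -5.64
Net: 7.17 east, -10.41 north. Distance = √((7.17)² + (-10.41)²) = 12.643 km.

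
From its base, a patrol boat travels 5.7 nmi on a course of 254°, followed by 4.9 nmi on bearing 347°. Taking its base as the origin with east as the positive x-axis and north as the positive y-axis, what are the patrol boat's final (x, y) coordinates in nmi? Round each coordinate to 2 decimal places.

(-6.58, 3.20)

Leg 1 (254°, 5.7 nmi): east 5.7 sin 254° = -5.48, north 5.7 cos 254° = -1.57
Leg 2 (347°, 4.9 nmi): east 4.9 sin 347° = -1.10, north 4.9 cos 347° = 4.77
Summing: -6.58 nmi east, 3.20 nmi north → (-6.58, 3.20).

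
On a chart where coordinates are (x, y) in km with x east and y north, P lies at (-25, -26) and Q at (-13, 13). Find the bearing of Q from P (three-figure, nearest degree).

Δeast = -13 − -25 = 12.00; Δnorth = 13 − -26 = 39.00.
Bearing = atan2(Δeast, Δnorth) mod 360° = 17.10° ≈ 017°.

017°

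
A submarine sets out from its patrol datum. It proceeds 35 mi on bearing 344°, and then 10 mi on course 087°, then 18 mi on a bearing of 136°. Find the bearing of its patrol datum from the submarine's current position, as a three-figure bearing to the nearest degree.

211°

Leg 1 (344°, 35 mi): east 35 sin 344° = -9.65, north 35 cos 344° = 33.64
Leg 2 (087°, 10 mi): east 10 sin 87° = 9.99, north 10 cos 87° = 0.52
Leg 3 (136°, 18 mi): east 18 sin 136° = 12.50, north 18 cos 136° = -12.95
Net displacement: 12.84 east, 21.22 north. Direction back to start is (-12.84, -21.22): bearing = atan2(-12.84, -21.22) mod 360° = 211.18° ≈ 211°.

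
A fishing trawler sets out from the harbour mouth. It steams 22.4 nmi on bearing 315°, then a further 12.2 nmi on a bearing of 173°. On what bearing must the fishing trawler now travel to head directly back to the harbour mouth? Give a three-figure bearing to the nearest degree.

105°

Leg 1 (315°, 22.4 nmi): east 22.4 sin 315° = -15.84, north 22.4 cos 315° = 15.84
Leg 2 (173°, 12.2 nmi): east 12.2 sin 173° = 1.49, north 12.2 cos 173° = -12.11
Net displacement: -14.35 east, 3.73 north. Direction back to start is (14.35, -3.73): bearing = atan2(14.35, -3.73) mod 360° = 104.57° ≈ 105°.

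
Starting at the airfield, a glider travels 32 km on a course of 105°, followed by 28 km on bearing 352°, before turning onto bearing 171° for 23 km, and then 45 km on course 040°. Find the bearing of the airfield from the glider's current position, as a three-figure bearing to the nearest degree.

242°

Leg 1 (105°, 32 km): east 32 sin 105° = 30.91, north 32 cos 105° = -8.28
Leg 2 (352°, 28 km): east 28 sin 352° = -3.90, north 28 cos 352° = 27.73
Leg 3 (171°, 23 km): east 23 sin 171° = 3.60, north 23 cos 171° = -22.72
Leg 4 (040°, 45 km): east 45 sin 40° = 28.93, north 45 cos 40° = 34.47
Net displacement: 59.54 east, 31.20 north. Direction back to start is (-59.54, -31.20): bearing = atan2(-59.54, -31.20) mod 360° = 242.34° ≈ 242°.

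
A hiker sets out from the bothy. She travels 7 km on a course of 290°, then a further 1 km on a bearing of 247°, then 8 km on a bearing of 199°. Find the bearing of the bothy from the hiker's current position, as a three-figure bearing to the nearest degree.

061°

Leg 1 (290°, 7 km): east 7 sin 290° = -6.58, north 7 cos 290° = 2.39
Leg 2 (247°, 1 km): east 1 sin 247° = -0.92, north 1 cos 247° = -0.39
Leg 3 (199°, 8 km): east 8 sin 199° = -2.60, north 8 cos 199° = -7.56
Net displacement: -10.10 east, -5.56 north. Direction back to start is (10.10, 5.56): bearing = atan2(10.10, 5.56) mod 360° = 61.17° ≈ 061°.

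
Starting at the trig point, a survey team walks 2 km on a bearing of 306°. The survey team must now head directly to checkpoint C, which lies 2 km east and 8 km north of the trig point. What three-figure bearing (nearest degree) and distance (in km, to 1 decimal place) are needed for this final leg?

Leg 1 (306°, 2 km): east 2 sin 306° = -1.62, north 2 cos 306° = 1.18
Current position: (-1.62, 1.18). Target: (2, 8). Remaining: Δeast = 3.62, Δnorth = 6.82.
Bearing = atan2(3.62, 6.82) mod 360° = 27.93°; distance = √((3.62)² + (6.82)²) = 7.724 km.

028°, 7.7 km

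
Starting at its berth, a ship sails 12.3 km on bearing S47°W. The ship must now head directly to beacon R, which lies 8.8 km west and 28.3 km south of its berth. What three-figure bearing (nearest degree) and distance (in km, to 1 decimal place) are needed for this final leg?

Leg 1 (S47°W, 12.3 km): east 12.3 sin 227° = -9.00, north 12.3 cos 227° = -8.39
Current position: (-9.00, -8.39). Target: (-8.8, -28.3). Remaining: Δeast = 0.20, Δnorth = -19.91.
Bearing = atan2(0.20, -19.91) mod 360° = 179.44°; distance = √((0.20)² + (-19.91)²) = 19.912 km.

179°, 19.9 km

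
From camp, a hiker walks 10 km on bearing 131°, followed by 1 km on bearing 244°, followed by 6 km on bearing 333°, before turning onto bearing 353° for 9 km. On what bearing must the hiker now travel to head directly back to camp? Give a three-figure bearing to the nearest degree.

Leg 1 (131°, 10 km): east 10 sin 131° = 7.55, north 10 cos 131° = -6.56
Leg 2 (244°, 1 km): east 1 sin 244° = -0.90, north 1 cos 244° = -0.44
Leg 3 (333°, 6 km): east 6 sin 333° = -2.72, north 6 cos 333° = 5.35
Leg 4 (353°, 9 km): east 9 sin 353° = -1.10, north 9 cos 353° = 8.93
Net displacement: 2.83 east, 7.28 north. Direction back to start is (-2.83, -7.28): bearing = atan2(-2.83, -7.28) mod 360° = 201.23° ≈ 201°.

201°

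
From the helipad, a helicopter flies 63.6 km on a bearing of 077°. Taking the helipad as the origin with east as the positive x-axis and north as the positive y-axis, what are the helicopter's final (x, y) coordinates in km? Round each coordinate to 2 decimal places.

Leg 1 (077°, 63.6 km): east 63.6 sin 77° = 61.97, north 63.6 cos 77° = 14.31
Summing: 61.97 km east, 14.31 km north → (61.97, 14.31).

(61.97, 14.31)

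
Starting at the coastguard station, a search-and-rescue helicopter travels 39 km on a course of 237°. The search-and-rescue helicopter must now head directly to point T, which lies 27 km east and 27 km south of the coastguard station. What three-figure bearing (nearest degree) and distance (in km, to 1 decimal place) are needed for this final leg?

096°, 60.0 km

Leg 1 (237°, 39 km): east 39 sin 237° = -32.71, north 39 cos 237° = -21.24
Current position: (-32.71, -21.24). Target: (27, -27). Remaining: Δeast = 59.71, Δnorth = -5.76.
Bearing = atan2(59.71, -5.76) mod 360° = 95.51°; distance = √((59.71)² + (-5.76)²) = 59.985 km.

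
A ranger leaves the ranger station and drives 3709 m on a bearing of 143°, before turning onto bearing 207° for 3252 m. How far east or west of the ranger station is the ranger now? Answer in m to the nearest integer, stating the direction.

756 m east

Leg 1 (143°, 3709 m): east 3709 sin 143° = 2232.13, north 3709 cos 143° = -2962.14
Leg 2 (207°, 3252 m): east 3252 sin 207° = -1476.38, north 3252 cos 207° = -2897.55
Net east component: 755.75 m.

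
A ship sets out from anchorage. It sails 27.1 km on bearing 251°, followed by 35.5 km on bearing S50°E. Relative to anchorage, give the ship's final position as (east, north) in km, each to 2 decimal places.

(1.57, -31.64)

Leg 1 (251°, 27.1 km): east 27.1 sin 251° = -25.62, north 27.1 cos 251° = -8.82
Leg 2 (S50°E, 35.5 km): east 35.5 sin 130° = 27.19, north 35.5 cos 130° = -22.82
Summing: 1.57 km east, -31.64 km north → (1.57, -31.64).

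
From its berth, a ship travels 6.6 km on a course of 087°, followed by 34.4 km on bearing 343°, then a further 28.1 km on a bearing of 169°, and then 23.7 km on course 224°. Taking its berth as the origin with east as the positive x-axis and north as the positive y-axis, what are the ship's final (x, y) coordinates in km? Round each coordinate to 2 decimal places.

Leg 1 (087°, 6.6 km): east 6.6 sin 87° = 6.59, north 6.6 cos 87° = 0.35
Leg 2 (343°, 34.4 km): east 34.4 sin 343° = -10.06, north 34.4 cos 343° = 32.90
Leg 3 (169°, 28.1 km): east 28.1 sin 169° = 5.36, north 28.1 cos 169° = -27.58
Leg 4 (224°, 23.7 km): east 23.7 sin 224° = -16.46, north 23.7 cos 224° = -17.05
Summing: -14.57 km east, -11.39 km north → (-14.57, -11.39).

(-14.57, -11.39)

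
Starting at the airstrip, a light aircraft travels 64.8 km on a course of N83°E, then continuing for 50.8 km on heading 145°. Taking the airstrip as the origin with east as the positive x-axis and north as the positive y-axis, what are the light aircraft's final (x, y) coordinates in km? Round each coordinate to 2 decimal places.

(93.45, -33.72)

Leg 1 (N83°E, 64.8 km): east 64.8 sin 83° = 64.32, north 64.8 cos 83° = 7.90
Leg 2 (145°, 50.8 km): east 50.8 sin 145° = 29.14, north 50.8 cos 145° = -41.61
Summing: 93.45 km east, -33.72 km north → (93.45, -33.72).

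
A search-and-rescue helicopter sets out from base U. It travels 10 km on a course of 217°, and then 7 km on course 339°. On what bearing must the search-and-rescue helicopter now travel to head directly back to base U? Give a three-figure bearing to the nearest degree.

Leg 1 (217°, 10 km): east 10 sin 217° = -6.02, north 10 cos 217° = -7.99
Leg 2 (339°, 7 km): east 7 sin 339° = -2.51, north 7 cos 339° = 6.54
Net displacement: -8.53 east, -1.45 north. Direction back to start is (8.53, 1.45): bearing = atan2(8.53, 1.45) mod 360° = 80.34° ≈ 080°.

080°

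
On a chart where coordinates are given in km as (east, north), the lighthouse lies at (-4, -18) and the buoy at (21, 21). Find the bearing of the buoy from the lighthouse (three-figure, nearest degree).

033°

Δeast = 21 − -4 = 25.00; Δnorth = 21 − -18 = 39.00.
Bearing = atan2(Δeast, Δnorth) mod 360° = 32.66° ≈ 033°.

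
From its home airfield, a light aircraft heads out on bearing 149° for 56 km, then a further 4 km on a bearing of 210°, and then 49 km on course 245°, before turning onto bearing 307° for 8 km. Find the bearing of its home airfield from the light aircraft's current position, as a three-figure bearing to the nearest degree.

020°

Leg 1 (149°, 56 km): east 56 sin 149° = 28.84, north 56 cos 149° = -48.00
Leg 2 (210°, 4 km): east 4 sin 210° = -2.00, north 4 cos 210° = -3.46
Leg 3 (245°, 49 km): east 49 sin 245° = -44.41, north 49 cos 245° = -20.71
Leg 4 (307°, 8 km): east 8 sin 307° = -6.39, north 8 cos 307° = 4.81
Net displacement: -23.96 east, -67.36 north. Direction back to start is (23.96, 67.36): bearing = atan2(23.96, 67.36) mod 360° = 19.58° ≈ 020°.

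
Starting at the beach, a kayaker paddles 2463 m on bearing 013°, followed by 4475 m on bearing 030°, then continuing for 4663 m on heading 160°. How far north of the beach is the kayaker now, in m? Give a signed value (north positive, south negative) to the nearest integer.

Leg 1 (013°, 2463 m): east 2463 sin 13° = 554.05, north 2463 cos 13° = 2399.87
Leg 2 (030°, 4475 m): east 4475 sin 30° = 2237.50, north 4475 cos 30° = 3875.46
Leg 3 (160°, 4663 m): east 4663 sin 160° = 1594.84, north 4663 cos 160° = -4381.79
Net north component: 1893.55 m.

1894 m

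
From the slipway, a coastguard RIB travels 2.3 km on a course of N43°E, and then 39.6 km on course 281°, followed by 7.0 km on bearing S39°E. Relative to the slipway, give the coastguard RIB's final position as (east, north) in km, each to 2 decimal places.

Leg 1 (N43°E, 2.3 km): east 2.3 sin 43° = 1.57, north 2.3 cos 43° = 1.68
Leg 2 (281°, 39.6 km): east 39.6 sin 281° = -38.87, north 39.6 cos 281° = 7.56
Leg 3 (S39°E, 7.0 km): east 7.0 sin 141° = 4.41, north 7.0 cos 141° = -5.44
Summing: -32.90 km east, 3.80 km north → (-32.90, 3.80).

(-32.90, 3.80)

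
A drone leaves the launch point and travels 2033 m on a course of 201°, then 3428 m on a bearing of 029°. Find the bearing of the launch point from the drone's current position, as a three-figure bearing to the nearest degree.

Leg 1 (201°, 2033 m): east 2033 sin 201° = -728.56, north 2033 cos 201° = -1897.97
Leg 2 (029°, 3428 m): east 3428 sin 29° = 1661.93, north 3428 cos 29° = 2998.20
Net displacement: 933.37 east, 1100.23 north. Direction back to start is (-933.37, -1100.23): bearing = atan2(-933.37, -1100.23) mod 360° = 220.31° ≈ 220°.

220°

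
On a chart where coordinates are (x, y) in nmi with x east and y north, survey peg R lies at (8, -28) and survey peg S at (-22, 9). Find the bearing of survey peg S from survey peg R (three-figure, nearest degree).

321°

Δeast = -22 − 8 = -30.00; Δnorth = 9 − -28 = 37.00.
Bearing = atan2(Δeast, Δnorth) mod 360° = 320.96° ≈ 321°.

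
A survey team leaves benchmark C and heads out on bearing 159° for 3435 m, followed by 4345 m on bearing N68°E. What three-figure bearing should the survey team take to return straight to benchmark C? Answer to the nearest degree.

Leg 1 (159°, 3435 m): east 3435 sin 159° = 1230.99, north 3435 cos 159° = -3206.85
Leg 2 (N68°E, 4345 m): east 4345 sin 68° = 4028.61, north 4345 cos 68° = 1627.67
Net displacement: 5259.61 east, -1579.18 north. Direction back to start is (-5259.61, 1579.18): bearing = atan2(-5259.61, 1579.18) mod 360° = 286.71° ≈ 287°.

287°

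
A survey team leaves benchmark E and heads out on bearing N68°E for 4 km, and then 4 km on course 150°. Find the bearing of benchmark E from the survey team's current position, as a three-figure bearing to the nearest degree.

289°

Leg 1 (N68°E, 4 km): east 4 sin 68° = 3.71, north 4 cos 68° = 1.50
Leg 2 (150°, 4 km): east 4 sin 150° = 2.00, north 4 cos 150° = -3.46
Net displacement: 5.71 east, -1.97 north. Direction back to start is (-5.71, 1.97): bearing = atan2(-5.71, 1.97) mod 360° = 289.00° ≈ 289°.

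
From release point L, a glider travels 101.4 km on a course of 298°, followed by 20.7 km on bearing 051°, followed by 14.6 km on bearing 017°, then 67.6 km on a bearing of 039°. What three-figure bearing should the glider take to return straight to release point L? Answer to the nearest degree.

Leg 1 (298°, 101.4 km): east 101.4 sin 298° = -89.53, north 101.4 cos 298° = 47.60
Leg 2 (051°, 20.7 km): east 20.7 sin 51° = 16.09, north 20.7 cos 51° = 13.03
Leg 3 (017°, 14.6 km): east 14.6 sin 17° = 4.27, north 14.6 cos 17° = 13.96
Leg 4 (039°, 67.6 km): east 67.6 sin 39° = 42.54, north 67.6 cos 39° = 52.54
Net displacement: -26.63 east, 127.13 north. Direction back to start is (26.63, -127.13): bearing = atan2(26.63, -127.13) mod 360° = 168.17° ≈ 168°.

168°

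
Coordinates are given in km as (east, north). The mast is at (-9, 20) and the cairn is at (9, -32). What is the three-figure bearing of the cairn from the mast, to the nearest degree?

Δeast = 9 − -9 = 18.00; Δnorth = -32 − 20 = -52.00.
Bearing = atan2(Δeast, Δnorth) mod 360° = 160.91° ≈ 161°.

161°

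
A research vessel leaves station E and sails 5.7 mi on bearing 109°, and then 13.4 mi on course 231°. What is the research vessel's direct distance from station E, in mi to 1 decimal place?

Leg 1 (109°, 5.7 mi): east 5.7 sin 109° = 5.39, north 5.7 cos 109° = -1.86
Leg 2 (231°, 13.4 mi): east 13.4 sin 231° = -10.41, north 13.4 cos 231° = -8.43
Net: -5.02 east, -10.29 north. Distance = √((-5.02)² + (-10.29)²) = 11.450 mi.

11.4 mi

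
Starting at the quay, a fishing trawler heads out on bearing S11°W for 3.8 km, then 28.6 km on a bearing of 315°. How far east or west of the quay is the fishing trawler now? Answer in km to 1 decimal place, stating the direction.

Leg 1 (S11°W, 3.8 km): east 3.8 sin 191° = -0.73, north 3.8 cos 191° = -3.73
Leg 2 (315°, 28.6 km): east 28.6 sin 315° = -20.22, north 28.6 cos 315° = 20.22
Net east component: -20.95 km.

20.9 km west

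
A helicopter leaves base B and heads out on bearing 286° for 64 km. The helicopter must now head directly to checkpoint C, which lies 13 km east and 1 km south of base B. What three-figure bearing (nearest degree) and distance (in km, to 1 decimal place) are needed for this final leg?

Leg 1 (286°, 64 km): east 64 sin 286° = -61.52, north 64 cos 286° = 17.64
Current position: (-61.52, 17.64). Target: (13, -1). Remaining: Δeast = 74.52, Δnorth = -18.64.
Bearing = atan2(74.52, -18.64) mod 360° = 104.04°; distance = √((74.52)² + (-18.64)²) = 76.817 km.

104°, 76.8 km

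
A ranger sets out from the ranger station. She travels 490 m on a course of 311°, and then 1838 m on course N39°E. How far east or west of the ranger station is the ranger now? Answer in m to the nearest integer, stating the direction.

Leg 1 (311°, 490 m): east 490 sin 311° = -369.81, north 490 cos 311° = 321.47
Leg 2 (N39°E, 1838 m): east 1838 sin 39° = 1156.69, north 1838 cos 39° = 1428.39
Net east component: 786.88 m.

787 m east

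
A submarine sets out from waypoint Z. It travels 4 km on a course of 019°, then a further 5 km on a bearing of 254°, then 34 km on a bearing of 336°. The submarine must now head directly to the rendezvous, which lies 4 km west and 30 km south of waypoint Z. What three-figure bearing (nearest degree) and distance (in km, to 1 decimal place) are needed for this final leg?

Leg 1 (019°, 4 km): east 4 sin 19° = 1.30, north 4 cos 19° = 3.78
Leg 2 (254°, 5 km): east 5 sin 254° = -4.81, north 5 cos 254° = -1.38
Leg 3 (336°, 34 km): east 34 sin 336° = -13.83, north 34 cos 336° = 31.06
Current position: (-17.33, 33.46). Target: (-4, -30). Remaining: Δeast = 13.33, Δnorth = -63.46.
Bearing = atan2(13.33, -63.46) mod 360° = 168.14°; distance = √((13.33)² + (-63.46)²) = 64.850 km.

168°, 64.8 km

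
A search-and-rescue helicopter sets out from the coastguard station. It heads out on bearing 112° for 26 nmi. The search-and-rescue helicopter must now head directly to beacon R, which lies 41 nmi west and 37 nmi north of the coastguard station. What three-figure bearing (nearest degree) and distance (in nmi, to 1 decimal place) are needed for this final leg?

Leg 1 (112°, 26 nmi): east 26 sin 112° = 24.11, north 26 cos 112° = -9.74
Current position: (24.11, -9.74). Target: (-41, 37). Remaining: Δeast = -65.11, Δnorth = 46.74.
Bearing = atan2(-65.11, 46.74) mod 360° = 305.67°; distance = √((-65.11)² + (46.74)²) = 80.147 nmi.

306°, 80.1 nmi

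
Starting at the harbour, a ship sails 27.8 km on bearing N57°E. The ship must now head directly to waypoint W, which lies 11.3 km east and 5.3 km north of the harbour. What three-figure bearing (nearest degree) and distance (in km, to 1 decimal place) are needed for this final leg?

Leg 1 (N57°E, 27.8 km): east 27.8 sin 57° = 23.32, north 27.8 cos 57° = 15.14
Current position: (23.32, 15.14). Target: (11.3, 5.3). Remaining: Δeast = -12.02, Δnorth = -9.84.
Bearing = atan2(-12.02, -9.84) mod 360° = 230.68°; distance = √((-12.02)² + (-9.84)²) = 15.531 km.

231°, 15.5 km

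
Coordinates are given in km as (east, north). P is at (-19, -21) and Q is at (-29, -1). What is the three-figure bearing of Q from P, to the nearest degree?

Δeast = -29 − -19 = -10.00; Δnorth = -1 − -21 = 20.00.
Bearing = atan2(Δeast, Δnorth) mod 360° = 333.43° ≈ 333°.

333°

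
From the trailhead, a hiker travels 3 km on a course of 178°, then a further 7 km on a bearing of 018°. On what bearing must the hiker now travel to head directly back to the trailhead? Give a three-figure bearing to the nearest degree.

Leg 1 (178°, 3 km): east 3 sin 178° = 0.10, north 3 cos 178° = -3.00
Leg 2 (018°, 7 km): east 7 sin 18° = 2.16, north 7 cos 18° = 6.66
Net displacement: 2.27 east, 3.66 north. Direction back to start is (-2.27, -3.66): bearing = atan2(-2.27, -3.66) mod 360° = 211.79° ≈ 212°.

212°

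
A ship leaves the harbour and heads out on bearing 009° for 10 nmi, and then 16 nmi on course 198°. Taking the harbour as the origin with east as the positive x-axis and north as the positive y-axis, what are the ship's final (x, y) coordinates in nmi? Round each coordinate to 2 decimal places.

(-3.38, -5.34)

Leg 1 (009°, 10 nmi): east 10 sin 9° = 1.56, north 10 cos 9° = 9.88
Leg 2 (198°, 16 nmi): east 16 sin 198° = -4.94, north 16 cos 198° = -15.22
Summing: -3.38 nmi east, -5.34 nmi north → (-3.38, -5.34).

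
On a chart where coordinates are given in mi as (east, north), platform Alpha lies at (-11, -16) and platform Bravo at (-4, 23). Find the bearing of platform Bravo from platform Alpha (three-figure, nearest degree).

Δeast = -4 − -11 = 7.00; Δnorth = 23 − -16 = 39.00.
Bearing = atan2(Δeast, Δnorth) mod 360° = 10.18° ≈ 010°.

010°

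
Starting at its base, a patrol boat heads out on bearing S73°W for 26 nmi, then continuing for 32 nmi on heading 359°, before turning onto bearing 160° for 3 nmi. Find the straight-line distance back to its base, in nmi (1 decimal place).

Leg 1 (S73°W, 26 nmi): east 26 sin 253° = -24.86, north 26 cos 253° = -7.60
Leg 2 (359°, 32 nmi): east 32 sin 359° = -0.56, north 32 cos 359° = 32.00
Leg 3 (160°, 3 nmi): east 3 sin 160° = 1.03, north 3 cos 160° = -2.82
Net: -24.40 east, 21.57 north. Distance = √((-24.40)² + (21.57)²) = 32.567 nmi.

32.6 nmi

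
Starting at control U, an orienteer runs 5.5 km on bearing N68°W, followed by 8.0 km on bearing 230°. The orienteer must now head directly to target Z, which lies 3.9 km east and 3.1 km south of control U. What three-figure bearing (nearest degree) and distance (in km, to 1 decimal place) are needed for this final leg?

Leg 1 (N68°W, 5.5 km): east 5.5 sin 292° = -5.10, north 5.5 cos 292° = 2.06
Leg 2 (230°, 8.0 km): east 8.0 sin 230° = -6.13, north 8.0 cos 230° = -5.14
Current position: (-11.23, -3.08). Target: (3.9, -3.1). Remaining: Δeast = 15.13, Δnorth = -0.02.
Bearing = atan2(15.13, -0.02) mod 360° = 90.07°; distance = √((15.13)² + (-0.02)²) = 15.128 km.

090°, 15.1 km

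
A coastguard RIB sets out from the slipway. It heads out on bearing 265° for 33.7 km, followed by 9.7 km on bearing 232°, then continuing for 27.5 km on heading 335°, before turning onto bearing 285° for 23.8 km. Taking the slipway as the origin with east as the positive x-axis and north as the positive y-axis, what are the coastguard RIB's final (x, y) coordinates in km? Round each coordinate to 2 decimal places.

Leg 1 (265°, 33.7 km): east 33.7 sin 265° = -33.57, north 33.7 cos 265° = -2.94
Leg 2 (232°, 9.7 km): east 9.7 sin 232° = -7.64, north 9.7 cos 232° = -5.97
Leg 3 (335°, 27.5 km): east 27.5 sin 335° = -11.62, north 27.5 cos 335° = 24.92
Leg 4 (285°, 23.8 km): east 23.8 sin 285° = -22.99, north 23.8 cos 285° = 6.16
Summing: -75.83 km east, 22.17 km north → (-75.83, 22.17).

(-75.83, 22.17)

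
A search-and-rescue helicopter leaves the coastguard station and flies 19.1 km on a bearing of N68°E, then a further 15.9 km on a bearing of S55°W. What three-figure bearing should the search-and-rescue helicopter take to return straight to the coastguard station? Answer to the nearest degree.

Leg 1 (N68°E, 19.1 km): east 19.1 sin 68° = 17.71, north 19.1 cos 68° = 7.15
Leg 2 (S55°W, 15.9 km): east 15.9 sin 235° = -13.02, north 15.9 cos 235° = -9.12
Net displacement: 4.68 east, -1.96 north. Direction back to start is (-4.68, 1.96): bearing = atan2(-4.68, 1.96) mod 360° = 292.75° ≈ 293°.

293°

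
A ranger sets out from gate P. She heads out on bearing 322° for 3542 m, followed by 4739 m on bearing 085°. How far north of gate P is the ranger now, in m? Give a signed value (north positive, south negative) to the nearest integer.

Leg 1 (322°, 3542 m): east 3542 sin 322° = -2180.67, north 3542 cos 322° = 2791.13
Leg 2 (085°, 4739 m): east 4739 sin 85° = 4720.97, north 4739 cos 85° = 413.03
Net north component: 3204.17 m.

3204 m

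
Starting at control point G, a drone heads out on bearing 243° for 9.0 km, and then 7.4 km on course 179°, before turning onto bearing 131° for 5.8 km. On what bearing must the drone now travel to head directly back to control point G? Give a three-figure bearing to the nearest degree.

Leg 1 (243°, 9.0 km): east 9.0 sin 243° = -8.02, north 9.0 cos 243° = -4.09
Leg 2 (179°, 7.4 km): east 7.4 sin 179° = 0.13, north 7.4 cos 179° = -7.40
Leg 3 (131°, 5.8 km): east 5.8 sin 131° = 4.38, north 5.8 cos 131° = -3.81
Net displacement: -3.51 east, -15.29 north. Direction back to start is (3.51, 15.29): bearing = atan2(3.51, 15.29) mod 360° = 12.94° ≈ 013°.

013°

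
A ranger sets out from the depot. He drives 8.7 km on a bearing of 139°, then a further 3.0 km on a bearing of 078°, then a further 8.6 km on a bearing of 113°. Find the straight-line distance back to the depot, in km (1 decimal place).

19.0 km

Leg 1 (139°, 8.7 km): east 8.7 sin 139° = 5.71, north 8.7 cos 139° = -6.57
Leg 2 (078°, 3.0 km): east 3.0 sin 78° = 2.93, north 3.0 cos 78° = 0.62
Leg 3 (113°, 8.6 km): east 8.6 sin 113° = 7.92, north 8.6 cos 113° = -3.36
Net: 16.56 east, -9.30 north. Distance = √((16.56)² + (-9.30)²) = 18.993 km.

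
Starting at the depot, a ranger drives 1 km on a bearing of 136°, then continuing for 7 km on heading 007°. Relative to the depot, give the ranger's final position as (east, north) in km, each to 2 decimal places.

Leg 1 (136°, 1 km): east 1 sin 136° = 0.69, north 1 cos 136° = -0.72
Leg 2 (007°, 7 km): east 7 sin 7° = 0.85, north 7 cos 7° = 6.95
Summing: 1.55 km east, 6.23 km north → (1.55, 6.23).

(1.55, 6.23)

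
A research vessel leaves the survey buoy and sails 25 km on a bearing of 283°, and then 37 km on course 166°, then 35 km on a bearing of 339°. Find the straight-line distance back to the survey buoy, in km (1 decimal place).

28.1 km

Leg 1 (283°, 25 km): east 25 sin 283° = -24.36, north 25 cos 283° = 5.62
Leg 2 (166°, 37 km): east 37 sin 166° = 8.95, north 37 cos 166° = -35.90
Leg 3 (339°, 35 km): east 35 sin 339° = -12.54, north 35 cos 339° = 32.68
Net: -27.95 east, 2.40 north. Distance = √((-27.95)² + (2.40)²) = 28.054 km.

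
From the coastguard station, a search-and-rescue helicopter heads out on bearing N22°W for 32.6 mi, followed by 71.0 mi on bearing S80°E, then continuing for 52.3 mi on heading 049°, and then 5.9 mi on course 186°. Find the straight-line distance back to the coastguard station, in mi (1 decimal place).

107.1 mi

Leg 1 (N22°W, 32.6 mi): east 32.6 sin 338° = -12.21, north 32.6 cos 338° = 30.23
Leg 2 (S80°E, 71.0 mi): east 71.0 sin 100° = 69.92, north 71.0 cos 100° = -12.33
Leg 3 (049°, 52.3 mi): east 52.3 sin 49° = 39.47, north 52.3 cos 49° = 34.31
Leg 4 (186°, 5.9 mi): east 5.9 sin 186° = -0.62, north 5.9 cos 186° = -5.87
Net: 96.56 east, 46.34 north. Distance = √((96.56)² + (46.34)²) = 107.108 mi.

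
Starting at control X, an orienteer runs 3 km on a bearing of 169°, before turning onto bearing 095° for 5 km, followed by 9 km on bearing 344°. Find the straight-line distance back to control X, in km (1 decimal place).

6.1 km

Leg 1 (169°, 3 km): east 3 sin 169° = 0.57, north 3 cos 169° = -2.94
Leg 2 (095°, 5 km): east 5 sin 95° = 4.98, north 5 cos 95° = -0.44
Leg 3 (344°, 9 km): east 9 sin 344° = -2.48, north 9 cos 344° = 8.65
Net: 3.07 east, 5.27 north. Distance = √((3.07)² + (5.27)²) = 6.101 km.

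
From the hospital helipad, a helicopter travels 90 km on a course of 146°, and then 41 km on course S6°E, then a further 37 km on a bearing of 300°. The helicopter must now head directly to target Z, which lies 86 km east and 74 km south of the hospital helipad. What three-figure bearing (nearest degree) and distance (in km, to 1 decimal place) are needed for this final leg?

Leg 1 (146°, 90 km): east 90 sin 146° = 50.33, north 90 cos 146° = -74.61
Leg 2 (S6°E, 41 km): east 41 sin 174° = 4.29, north 41 cos 174° = -40.78
Leg 3 (300°, 37 km): east 37 sin 300° = -32.04, north 37 cos 300° = 18.50
Current position: (22.57, -96.89). Target: (86, -74). Remaining: Δeast = 63.43, Δnorth = 22.89.
Bearing = atan2(63.43, 22.89) mod 360° = 70.16°; distance = √((63.43)² + (22.89)²) = 67.433 km.

070°, 67.4 km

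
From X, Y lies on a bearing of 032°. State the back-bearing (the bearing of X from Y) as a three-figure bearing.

Back-bearing = 032° + 180° = 212°.

212°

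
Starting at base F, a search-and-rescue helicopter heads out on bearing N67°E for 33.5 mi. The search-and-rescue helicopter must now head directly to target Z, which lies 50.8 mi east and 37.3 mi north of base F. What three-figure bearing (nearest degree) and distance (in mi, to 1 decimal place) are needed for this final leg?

Leg 1 (N67°E, 33.5 mi): east 33.5 sin 67° = 30.84, north 33.5 cos 67° = 13.09
Current position: (30.84, 13.09). Target: (50.8, 37.3). Remaining: Δeast = 19.96, Δnorth = 24.21.
Bearing = atan2(19.96, 24.21) mod 360° = 39.51°; distance = √((19.96)² + (24.21)²) = 31.380 mi.

040°, 31.4 mi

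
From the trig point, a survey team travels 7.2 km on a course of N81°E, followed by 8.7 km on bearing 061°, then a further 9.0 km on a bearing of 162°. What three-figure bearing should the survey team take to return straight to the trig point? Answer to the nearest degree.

280°

Leg 1 (N81°E, 7.2 km): east 7.2 sin 81° = 7.11, north 7.2 cos 81° = 1.13
Leg 2 (061°, 8.7 km): east 8.7 sin 61° = 7.61, north 8.7 cos 61° = 4.22
Leg 3 (162°, 9.0 km): east 9.0 sin 162° = 2.78, north 9.0 cos 162° = -8.56
Net displacement: 17.50 east, -3.22 north. Direction back to start is (-17.50, 3.22): bearing = atan2(-17.50, 3.22) mod 360° = 280.41° ≈ 280°.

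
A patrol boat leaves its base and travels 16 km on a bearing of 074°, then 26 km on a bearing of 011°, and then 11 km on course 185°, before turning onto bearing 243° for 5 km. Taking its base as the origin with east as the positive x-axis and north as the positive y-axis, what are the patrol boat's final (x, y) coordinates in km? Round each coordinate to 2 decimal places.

(14.93, 16.70)

Leg 1 (074°, 16 km): east 16 sin 74° = 15.38, north 16 cos 74° = 4.41
Leg 2 (011°, 26 km): east 26 sin 11° = 4.96, north 26 cos 11° = 25.52
Leg 3 (185°, 11 km): east 11 sin 185° = -0.96, north 11 cos 185° = -10.96
Leg 4 (243°, 5 km): east 5 sin 243° = -4.46, north 5 cos 243° = -2.27
Summing: 14.93 km east, 16.70 km north → (14.93, 16.70).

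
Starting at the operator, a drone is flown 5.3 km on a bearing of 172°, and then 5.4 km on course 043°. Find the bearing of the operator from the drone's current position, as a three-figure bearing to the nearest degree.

286°

Leg 1 (172°, 5.3 km): east 5.3 sin 172° = 0.74, north 5.3 cos 172° = -5.25
Leg 2 (043°, 5.4 km): east 5.4 sin 43° = 3.68, north 5.4 cos 43° = 3.95
Net displacement: 4.42 east, -1.30 north. Direction back to start is (-4.42, 1.30): bearing = atan2(-4.42, 1.30) mod 360° = 286.38° ≈ 286°.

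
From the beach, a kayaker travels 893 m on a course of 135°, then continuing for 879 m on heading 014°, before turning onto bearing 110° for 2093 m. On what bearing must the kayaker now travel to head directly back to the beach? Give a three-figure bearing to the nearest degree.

Leg 1 (135°, 893 m): east 893 sin 135° = 631.45, north 893 cos 135° = -631.45
Leg 2 (014°, 879 m): east 879 sin 14° = 212.65, north 879 cos 14° = 852.89
Leg 3 (110°, 2093 m): east 2093 sin 110° = 1966.78, north 2093 cos 110° = -715.85
Net displacement: 2810.87 east, -494.40 north. Direction back to start is (-2810.87, 494.40): bearing = atan2(-2810.87, 494.40) mod 360° = 279.98° ≈ 280°.

280°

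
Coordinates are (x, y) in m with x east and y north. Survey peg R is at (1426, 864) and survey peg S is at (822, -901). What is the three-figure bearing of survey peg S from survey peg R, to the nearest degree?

Δeast = 822 − 1426 = -604.00; Δnorth = -901 − 864 = -1765.00.
Bearing = atan2(Δeast, Δnorth) mod 360° = 198.89° ≈ 199°.

199°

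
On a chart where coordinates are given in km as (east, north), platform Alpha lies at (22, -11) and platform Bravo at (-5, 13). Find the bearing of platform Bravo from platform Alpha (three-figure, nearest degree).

Δeast = -5 − 22 = -27.00; Δnorth = 13 − -11 = 24.00.
Bearing = atan2(Δeast, Δnorth) mod 360° = 311.63° ≈ 312°.

312°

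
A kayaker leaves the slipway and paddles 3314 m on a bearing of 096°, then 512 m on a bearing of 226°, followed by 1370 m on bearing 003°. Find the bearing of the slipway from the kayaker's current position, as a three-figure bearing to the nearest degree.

257°

Leg 1 (096°, 3314 m): east 3314 sin 96° = 3295.85, north 3314 cos 96° = -346.41
Leg 2 (226°, 512 m): east 512 sin 226° = -368.30, north 512 cos 226° = -355.67
Leg 3 (003°, 1370 m): east 1370 sin 3° = 71.70, north 1370 cos 3° = 1368.12
Net displacement: 2999.24 east, 666.05 north. Direction back to start is (-2999.24, -666.05): bearing = atan2(-2999.24, -666.05) mod 360° = 257.48° ≈ 257°.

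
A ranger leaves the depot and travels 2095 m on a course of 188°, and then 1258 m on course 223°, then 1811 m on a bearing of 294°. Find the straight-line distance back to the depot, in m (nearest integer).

3600 m

Leg 1 (188°, 2095 m): east 2095 sin 188° = -291.57, north 2095 cos 188° = -2074.61
Leg 2 (223°, 1258 m): east 1258 sin 223° = -857.95, north 1258 cos 223° = -920.04
Leg 3 (294°, 1811 m): east 1811 sin 294° = -1654.43, north 1811 cos 294° = 736.60
Net: -2803.95 east, -2258.05 north. Distance = √((-2803.95)² + (-2258.05)²) = 3600.133 m.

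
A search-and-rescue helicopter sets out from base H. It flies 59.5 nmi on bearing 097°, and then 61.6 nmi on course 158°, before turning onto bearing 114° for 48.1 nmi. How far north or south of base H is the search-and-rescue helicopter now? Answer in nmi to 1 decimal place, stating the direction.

83.9 nmi south

Leg 1 (097°, 59.5 nmi): east 59.5 sin 97° = 59.06, north 59.5 cos 97° = -7.25
Leg 2 (158°, 61.6 nmi): east 61.6 sin 158° = 23.08, north 61.6 cos 158° = -57.11
Leg 3 (114°, 48.1 nmi): east 48.1 sin 114° = 43.94, north 48.1 cos 114° = -19.56
Net north component: -83.93 nmi.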